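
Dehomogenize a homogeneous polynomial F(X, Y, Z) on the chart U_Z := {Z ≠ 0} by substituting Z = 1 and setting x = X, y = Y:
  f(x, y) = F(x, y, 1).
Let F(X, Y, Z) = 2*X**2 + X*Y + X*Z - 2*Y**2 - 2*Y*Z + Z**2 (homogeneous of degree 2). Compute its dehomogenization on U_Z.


f(x, y) = 2*x**2 + x*y + x - 2*y**2 - 2*y + 1

On U_Z we set Z = 1. Each monomial c·X^i·Y^j·Z^k in F becomes c·x^i·y^j·1^k = c·x^i·y^j.
Substituting Z = 1: F(X, Y, 1) = 2*x**2 + x*y + x - 2*y**2 - 2*y + 1.
Note: deg(f) ≤ deg(F) = 2; strict inequality happens when F is divisible by Z (lost terms).


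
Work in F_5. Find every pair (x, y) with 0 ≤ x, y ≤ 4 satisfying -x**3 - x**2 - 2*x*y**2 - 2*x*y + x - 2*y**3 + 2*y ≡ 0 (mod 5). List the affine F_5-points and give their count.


Affine F_5-points: {(0, 0), (0, 1), (0, 4), (1, 1), (1, 2), (2, 0), (2, 4), (3, 1), (4, 3)}; count = 9.

For each of the 25 pairs (x, y) ∈ F_5², evaluate f(x, y) mod 5. Record the zeros.
  x = 0: [0↦0, 1↦0, 2↦3, 3↦2, 4↦0]  zeros at y ∈ {0, 1, 4}
  x = 1: [0↦4, 1↦0, 2↦0, 3↦2, 4↦4]  zeros at y ∈ {1, 2}
  x = 2: [0↦0, 1↦2, 2↦4, 3↦4, 4↦0]  zeros at y ∈ {0, 4}
  x = 3: [0↦2, 1↦0, 2↦4, 3↦2, 4↦2]  zeros at y ∈ {1}
  x = 4: [0↦4, 1↦3, 2↦4, 3↦0, 4↦4]  zeros at y ∈ {3}
Collecting zeros: affine points = {(0, 0), (0, 1), (0, 4), (1, 1), (1, 2), (2, 0), (2, 4), (3, 1), (4, 3)}.
Total count |C(F_5)_aff| = 9.


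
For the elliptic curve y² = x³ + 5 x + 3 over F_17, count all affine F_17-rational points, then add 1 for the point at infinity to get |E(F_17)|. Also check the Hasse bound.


Affine points = {(1, 3), (1, 14), (2, 2), (2, 15), (4, 6), (4, 11), (5, 0), (10, 4), (10, 13), (13, 2), (13, 15), (15, 6), (15, 11)}; affine count = 13; |E(F_17)| = 14.

Discriminant check: Δ ∝ 4a³ + 27b² = 4·5³ + 27·3² = 4·125 + 27·9 ≡ 12 (mod 17). Nonzero ⇒ E is nonsingular.
For each x ∈ F_17, compute rhs = x³ + 5·x + 3 mod 17, then count y ∈ F_17 with y² ≡ rhs.
  x = 0: rhs = 3, matching y values: none (0 points).
  x = 1: rhs = 9, matching y values: 3, 14 (2 points).
  x = 2: rhs = 4, matching y values: 2, 15 (2 points).
  x = 3: rhs = 11, matching y values: none (0 points).
  x = 4: rhs = 2, matching y values: 6, 11 (2 points).
  x = 5: rhs = 0, matching y values: 0 (1 points).
  x = 6: rhs = 11, matching y values: none (0 points).
  x = 7: rhs = 7, matching y values: none (0 points).
  x = 8: rhs = 11, matching y values: none (0 points).
  x = 9: rhs = 12, matching y values: none (0 points).
  x = 10: rhs = 16, matching y values: 4, 13 (2 points).
  x = 11: rhs = 12, matching y values: none (0 points).
  x = 12: rhs = 6, matching y values: none (0 points).
  x = 13: rhs = 4, matching y values: 2, 15 (2 points).
  x = 14: rhs = 12, matching y values: none (0 points).
  x = 15: rhs = 2, matching y values: 6, 11 (2 points).
  x = 16: rhs = 14, matching y values: none (0 points).
Total affine count: 13.
Full point count |E(F_17)| = 13 + 1 = 14.
Hasse bound: |14 − (17+1)| = |-4| = 4 ≤ 2√17 ≈ 8.2462 ✓.


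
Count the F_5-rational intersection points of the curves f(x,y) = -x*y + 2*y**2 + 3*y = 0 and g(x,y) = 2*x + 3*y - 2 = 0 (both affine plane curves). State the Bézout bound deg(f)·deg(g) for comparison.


Common zeros: {(1, 0), (4, 3)}; count = 2; Bézout bound = 2.

deg(f) = 2, deg(g) = 1, so Bézout bound = 2.
Scan x ∈ F_5. For each x, list the y ∈ F_5 with f(x, y) ≡ 0 and those with g(x, y) ≡ 0 (mod 5); the common zeros in that column are the intersection.
  x = 0: f ≡ 0 at y ∈ {0, 1}; g ≡ 0 at y ∈ {4}; common: ∅.
  x = 1: f ≡ 0 at y ∈ {0, 4}; g ≡ 0 at y ∈ {0}; common: {0}.
  x = 2: f ≡ 0 at y ∈ {0, 2}; g ≡ 0 at y ∈ {1}; common: ∅.
  x = 3: f ≡ 0 at y ∈ {0}; g ≡ 0 at y ∈ {2}; common: ∅.
  x = 4: f ≡ 0 at y ∈ {0, 3}; g ≡ 0 at y ∈ {3}; common: {3}.
Collecting: common zeros = {(1, 0), (4, 3)}, so the count is 2.
Comparison with the Bézout bound: 2 ≤ 2 = deg(f)·deg(g), as expected for curves with no common component (the bound is attained).


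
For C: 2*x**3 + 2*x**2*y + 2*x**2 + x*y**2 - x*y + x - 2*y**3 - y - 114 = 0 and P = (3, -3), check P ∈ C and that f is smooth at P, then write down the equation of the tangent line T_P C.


Tangent line at P: 43*x - 58*y - 303 = 0.

Step 1: f(3, -3) = 0, so P lies on C.
Step 2: partial derivatives
  f_x(x, y) = 6*x**2 + 4*x*y + 4*x + y**2 - y + 1, f_y(x, y) = 2*x**2 + 2*x*y - x - 6*y**2 - 1.
  f_x(P) = 43, f_y(P) = -58 (gradient nonzero, so P is smooth).
Step 3: tangent line at P: 43·(x − 3) + -58·(y − -3) = 0.
Expanding: 43*x - 58*y - 303 = 0.


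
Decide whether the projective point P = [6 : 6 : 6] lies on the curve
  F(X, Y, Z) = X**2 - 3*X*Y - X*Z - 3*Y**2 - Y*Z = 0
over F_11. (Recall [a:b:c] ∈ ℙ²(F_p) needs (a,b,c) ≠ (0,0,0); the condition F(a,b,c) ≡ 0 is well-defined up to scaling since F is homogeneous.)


F(6,6,6) ≡ 1 (mod 11); P is NOT on the curve.

Evaluate F(6, 6, 6) term-by-term (mod 11).
  X**2 ↦ 1·36·1·1 = 36
  -3*X*Y ↦ -3·6·6·1 = -108
  -X*Z ↦ -1·6·1·6 = -36
  -3*Y**2 ↦ -3·1·36·1 = -108
  -Y*Z ↦ -1·1·6·6 = -36
Sum: F(6, 6, 6) = (36) + (-108) + (-36) + (-108) + (-36) = -252.
Reducing mod 11: -252 ≡ 1 (mod 11).
Since F(a, b, c) ≡ 1 ≠ 0 (mod 11), P does NOT lie on the curve.


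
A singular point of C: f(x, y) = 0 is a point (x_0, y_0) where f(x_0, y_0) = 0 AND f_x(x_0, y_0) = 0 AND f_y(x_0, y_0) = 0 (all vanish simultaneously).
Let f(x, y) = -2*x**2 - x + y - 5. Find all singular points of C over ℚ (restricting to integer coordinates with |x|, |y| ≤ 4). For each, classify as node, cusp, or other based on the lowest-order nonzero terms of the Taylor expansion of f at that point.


No singular points in the scanned grid; C is smooth there.

Compute partial derivatives:
  f_x = -4*x - 1.
  f_y = 1.
f_y = 1 is a nonzero constant, so f_y never vanishes: no point (x, y) can satisfy f = f_x = f_y = 0. In particular no (x, y) ∈ {−4, ..., 4}² is singular; the curve is smooth.


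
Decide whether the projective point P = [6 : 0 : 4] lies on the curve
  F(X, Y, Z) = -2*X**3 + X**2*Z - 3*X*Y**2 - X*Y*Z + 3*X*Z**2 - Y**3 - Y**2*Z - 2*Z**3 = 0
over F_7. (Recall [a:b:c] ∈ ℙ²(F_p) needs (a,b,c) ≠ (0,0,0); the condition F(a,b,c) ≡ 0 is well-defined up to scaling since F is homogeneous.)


F(6,0,4) ≡ 5 (mod 7); P is NOT on the curve.

Evaluate F(6, 0, 4) term-by-term (mod 7).
  -2*X**3 ↦ -2·216·1·1 = -432
  X**2*Z ↦ 1·36·1·4 = 144
  -3*X*Y**2 ↦ -3·6·0·1 = 0
  -X*Y*Z ↦ -1·6·0·4 = 0
  3*X*Z**2 ↦ 3·6·1·16 = 288
  -Y**3 ↦ -1·1·0·1 = 0
  -Y**2*Z ↦ -1·1·0·4 = 0
  -2*Z**3 ↦ -2·1·1·64 = -128
Sum: F(6, 0, 4) = (-432) + (144) + (0) + (0) + (288) + (0) + (0) + (-128) = -128.
Reducing mod 7: -128 ≡ 5 (mod 7).
Since F(a, b, c) ≡ 5 ≠ 0 (mod 7), P does NOT lie on the curve.


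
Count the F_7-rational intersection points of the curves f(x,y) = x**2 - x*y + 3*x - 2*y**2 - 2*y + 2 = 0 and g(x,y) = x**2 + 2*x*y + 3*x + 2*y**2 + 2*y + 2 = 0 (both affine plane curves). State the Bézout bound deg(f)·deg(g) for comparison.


Common zeros: {(5, 0), (6, 0)}; count = 2; Bézout bound = 4.

deg(f) = 2, deg(g) = 2, so Bézout bound = 4.
Scan x ∈ F_7. For each x, list the y ∈ F_7 with f(x, y) ≡ 0 and those with g(x, y) ≡ 0 (mod 7); the common zeros in that column are the intersection.
  x = 0: f ≡ 0 at y ∈ ∅; g ≡ 0 at y ∈ {2, 4}; common: ∅.
  x = 1: f ≡ 0 at y ∈ {3, 6}; g ≡ 0 at y ∈ ∅; common: ∅.
  x = 2: f ≡ 0 at y ∈ {6}; g ≡ 0 at y ∈ ∅; common: ∅.
  x = 3: f ≡ 0 at y ∈ ∅; g ≡ 0 at y ∈ {4, 6}; common: ∅.
  x = 4: f ≡ 0 at y ∈ ∅; g ≡ 0 at y ∈ {1}; common: ∅.
  x = 5: f ≡ 0 at y ∈ {0}; g ≡ 0 at y ∈ {0, 1}; common: {0}.
  x = 6: f ≡ 0 at y ∈ {0, 3}; g ≡ 0 at y ∈ {0}; common: {0}.
Collecting: common zeros = {(5, 0), (6, 0)}, so the count is 2.
Comparison with the Bézout bound: 2 ≤ 4 = deg(f)·deg(g), as expected for curves with no common component (the affine F_7-count falls short of the bound because intersections may lie at infinity, over extension fields, or carry multiplicity).


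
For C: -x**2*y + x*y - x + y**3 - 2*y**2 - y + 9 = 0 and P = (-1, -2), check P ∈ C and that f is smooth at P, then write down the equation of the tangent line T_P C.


Tangent line at P: -7*x + 17*y + 27 = 0.

Step 1: f(-1, -2) = 0, so P lies on C.
Step 2: partial derivatives
  f_x(x, y) = -2*x*y + y - 1, f_y(x, y) = -x**2 + x + 3*y**2 - 4*y - 1.
  f_x(P) = -7, f_y(P) = 17 (gradient nonzero, so P is smooth).
Step 3: tangent line at P: -7·(x − -1) + 17·(y − -2) = 0.
Expanding: -7*x + 17*y + 27 = 0.


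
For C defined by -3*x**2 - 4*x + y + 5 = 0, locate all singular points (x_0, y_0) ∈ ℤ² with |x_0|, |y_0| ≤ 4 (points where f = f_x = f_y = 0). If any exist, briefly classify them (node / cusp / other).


No singular points in the scanned grid; C is smooth there.

Compute partial derivatives:
  f_x = -6*x - 4.
  f_y = 1.
f_y = 1 is a nonzero constant, so f_y never vanishes: no point (x, y) can satisfy f = f_x = f_y = 0. In particular no (x, y) ∈ {−4, ..., 4}² is singular; the curve is smooth.


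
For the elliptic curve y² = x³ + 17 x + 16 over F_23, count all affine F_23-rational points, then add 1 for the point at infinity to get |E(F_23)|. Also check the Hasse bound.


Affine points = {(0, 4), (0, 19), (2, 9), (2, 14), (3, 5), (3, 18), (6, 9), (6, 14), (7, 8), (7, 15), (9, 1), (9, 22), (10, 6), (10, 17), (11, 4), (11, 19), (12, 4), (12, 19), (14, 10), (14, 13), (15, 9), (15, 14), (18, 6), (18, 17)}; affine count = 24; |E(F_23)| = 25.

Discriminant check: Δ ∝ 4a³ + 27b² = 4·17³ + 27·16² = 4·4913 + 27·256 ≡ 22 (mod 23). Nonzero ⇒ E is nonsingular.
For each x ∈ F_23, compute rhs = x³ + 17·x + 16 mod 23, then count y ∈ F_23 with y² ≡ rhs.
  x = 0: rhs = 16, matching y values: 4, 19 (2 points).
  x = 1: rhs = 11, matching y values: none (0 points).
  x = 2: rhs = 12, matching y values: 9, 14 (2 points).
  x = 3: rhs = 2, matching y values: 5, 18 (2 points).
  x = 4: rhs = 10, matching y values: none (0 points).
  x = 5: rhs = 19, matching y values: none (0 points).
  x = 6: rhs = 12, matching y values: 9, 14 (2 points).
  x = 7: rhs = 18, matching y values: 8, 15 (2 points).
  x = 8: rhs = 20, matching y values: none (0 points).
  x = 9: rhs = 1, matching y values: 1, 22 (2 points).
  x = 10: rhs = 13, matching y values: 6, 17 (2 points).
  x = 11: rhs = 16, matching y values: 4, 19 (2 points).
  x = 12: rhs = 16, matching y values: 4, 19 (2 points).
  x = 13: rhs = 19, matching y values: none (0 points).
  x = 14: rhs = 8, matching y values: 10, 13 (2 points).
  x = 15: rhs = 12, matching y values: 9, 14 (2 points).
  x = 16: rhs = 14, matching y values: none (0 points).
  x = 17: rhs = 20, matching y values: none (0 points).
  x = 18: rhs = 13, matching y values: 6, 17 (2 points).
  x = 19: rhs = 22, matching y values: none (0 points).
  x = 20: rhs = 7, matching y values: none (0 points).
  x = 21: rhs = 20, matching y values: none (0 points).
  x = 22: rhs = 21, matching y values: none (0 points).
Total affine count: 24.
Full point count |E(F_23)| = 24 + 1 = 25.
Hasse bound: |25 − (23+1)| = |1| = 1 ≤ 2√23 ≈ 9.5917 ✓.


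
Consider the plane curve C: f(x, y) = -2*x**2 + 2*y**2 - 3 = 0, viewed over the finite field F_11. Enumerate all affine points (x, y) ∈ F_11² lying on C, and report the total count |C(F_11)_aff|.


Affine F_11-points: {(2, 0), (3, 4), (3, 7), (4, 1), (4, 10), (7, 1), (7, 10), (8, 4), (8, 7), (9, 0)}; count = 10.

For each of the 121 pairs (x, y) ∈ F_11², evaluate f(x, y) mod 11. Record the zeros.
  x = 0: [0↦8, 1↦10, 2↦5, 3↦4, 4↦7, 5↦3, 6↦3, 7↦7, 8↦4, 9↦5, 10↦10]  zeros at y ∈ ∅
  x = 1: [0↦6, 1↦8, 2↦3, 3↦2, 4↦5, 5↦1, 6↦1, 7↦5, 8↦2, 9↦3, 10↦8]  zeros at y ∈ ∅
  x = 2: [0↦0, 1↦2, 2↦8, 3↦7, 4↦10, 5↦6, 6↦6, 7↦10, 8↦7, 9↦8, 10↦2]  zeros at y ∈ {0}
  x = 3: [0↦1, 1↦3, 2↦9, 3↦8, 4↦0, 5↦7, 6↦7, 7↦0, 8↦8, 9↦9, 10↦3]  zeros at y ∈ {4, 7}
  x = 4: [0↦9, 1↦0, 2↦6, 3↦5, 4↦8, 5↦4, 6↦4, 7↦8, 8↦5, 9↦6, 10↦0]  zeros at y ∈ {1, 10}
  x = 5: [0↦2, 1↦4, 2↦10, 3↦9, 4↦1, 5↦8, 6↦8, 7↦1, 8↦9, 9↦10, 10↦4]  zeros at y ∈ ∅
  x = 6: [0↦2, 1↦4, 2↦10, 3↦9, 4↦1, 5↦8, 6↦8, 7↦1, 8↦9, 9↦10, 10↦4]  zeros at y ∈ ∅
  x = 7: [0↦9, 1↦0, 2↦6, 3↦5, 4↦8, 5↦4, 6↦4, 7↦8, 8↦5, 9↦6, 10↦0]  zeros at y ∈ {1, 10}
  x = 8: [0↦1, 1↦3, 2↦9, 3↦8, 4↦0, 5↦7, 6↦7, 7↦0, 8↦8, 9↦9, 10↦3]  zeros at y ∈ {4, 7}
  x = 9: [0↦0, 1↦2, 2↦8, 3↦7, 4↦10, 5↦6, 6↦6, 7↦10, 8↦7, 9↦8, 10↦2]  zeros at y ∈ {0}
  x = 10: [0↦6, 1↦8, 2↦3, 3↦2, 4↦5, 5↦1, 6↦1, 7↦5, 8↦2, 9↦3, 10↦8]  zeros at y ∈ ∅
Collecting zeros: affine points = {(2, 0), (3, 4), (3, 7), (4, 1), (4, 10), (7, 1), (7, 10), (8, 4), (8, 7), (9, 0)}.
Total count |C(F_11)_aff| = 10.


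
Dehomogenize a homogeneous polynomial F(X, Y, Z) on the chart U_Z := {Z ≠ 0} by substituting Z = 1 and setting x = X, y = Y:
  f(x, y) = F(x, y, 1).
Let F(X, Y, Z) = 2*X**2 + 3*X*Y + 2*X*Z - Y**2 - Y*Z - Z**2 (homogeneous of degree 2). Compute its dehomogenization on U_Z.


f(x, y) = 2*x**2 + 3*x*y + 2*x - y**2 - y - 1

On U_Z we set Z = 1. Each monomial c·X^i·Y^j·Z^k in F becomes c·x^i·y^j·1^k = c·x^i·y^j.
Substituting Z = 1: F(X, Y, 1) = 2*x**2 + 3*x*y + 2*x - y**2 - y - 1.
Note: deg(f) ≤ deg(F) = 2; strict inequality happens when F is divisible by Z (lost terms).


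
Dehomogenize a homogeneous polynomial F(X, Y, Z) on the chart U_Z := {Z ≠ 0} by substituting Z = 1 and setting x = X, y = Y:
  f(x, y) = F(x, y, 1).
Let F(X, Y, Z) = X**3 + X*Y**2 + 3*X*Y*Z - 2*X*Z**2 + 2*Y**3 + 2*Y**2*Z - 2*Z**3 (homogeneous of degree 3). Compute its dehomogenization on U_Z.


f(x, y) = x**3 + x*y**2 + 3*x*y - 2*x + 2*y**3 + 2*y**2 - 2

On U_Z we set Z = 1. Each monomial c·X^i·Y^j·Z^k in F becomes c·x^i·y^j·1^k = c·x^i·y^j.
Substituting Z = 1: F(X, Y, 1) = x**3 + x*y**2 + 3*x*y - 2*x + 2*y**3 + 2*y**2 - 2.
Note: deg(f) ≤ deg(F) = 3; strict inequality happens when F is divisible by Z (lost terms).


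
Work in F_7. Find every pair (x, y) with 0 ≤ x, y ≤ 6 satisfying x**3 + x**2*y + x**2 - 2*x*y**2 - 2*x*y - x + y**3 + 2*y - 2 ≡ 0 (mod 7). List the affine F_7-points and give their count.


Affine F_7-points: {(0, 4), (0, 5), (1, 4), (2, 1), (4, 1), (4, 2), (4, 5), (6, 1)}; count = 8.

For each of the 49 pairs (x, y) ∈ F_7², evaluate f(x, y) mod 7. Record the zeros.
  x = 0: [0↦5, 1↦1, 2↦3, 3↦3, 4↦0, 5↦0, 6↦2]  zeros at y ∈ {4, 5}
  x = 1: [0↦6, 1↦6, 2↦1, 3↦4, 4↦0, 5↦2, 6↦2]  zeros at y ∈ {4}
  x = 2: [0↦1, 1↦0, 2↦4, 3↦5, 4↦2, 5↦1, 6↦1]  zeros at y ∈ {1}
  x = 3: [0↦3, 1↦3, 2↦4, 3↦5, 4↦5, 5↦3, 6↦5]  zeros at y ∈ ∅
  x = 4: [0↦4, 1↦0, 2↦0, 3↦3, 4↦1, 5↦0, 6↦6]  zeros at y ∈ {1, 2, 5}
  x = 5: [0↦3, 1↦4, 2↦5, 3↦5, 4↦3, 5↦5, 6↦3]  zeros at y ∈ ∅
  x = 6: [0↦6, 1↦0, 2↦4, 3↦3, 4↦3, 5↦3, 6↦2]  zeros at y ∈ {1}
Collecting zeros: affine points = {(0, 4), (0, 5), (1, 4), (2, 1), (4, 1), (4, 2), (4, 5), (6, 1)}.
Total count |C(F_7)_aff| = 8.


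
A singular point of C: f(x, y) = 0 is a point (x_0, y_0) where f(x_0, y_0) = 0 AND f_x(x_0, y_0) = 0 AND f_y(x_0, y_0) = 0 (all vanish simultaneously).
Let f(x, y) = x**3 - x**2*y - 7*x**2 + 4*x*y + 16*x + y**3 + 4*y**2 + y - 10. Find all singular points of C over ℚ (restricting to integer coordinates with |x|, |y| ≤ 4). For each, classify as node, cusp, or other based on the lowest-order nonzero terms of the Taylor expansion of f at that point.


Singular points: {(2, -1)}; classification: cusp.

Compute partial derivatives:
  f_x = 3*x**2 - 2*x*y - 14*x + 4*y + 16.
  f_y = -x**2 + 4*x + 3*y**2 + 8*y + 1.
Scan x_0 ∈ {−4, ..., 4}. For each x_0, f_y(x_0, y) is a polynomial in y; find its integer roots y ∈ {−4, ..., 4}, then test f_x and f at those candidates.
  x = -4: f_y(-4, y) = 3*y**2 + 8*y - 31; no integer root y with |y| ≤ 4.
  x = -3: f_y(-3, y) = 3*y**2 + 8*y - 20; no integer root y with |y| ≤ 4.
  x = -2: f_y(-2, y) = 3*y**2 + 8*y - 11; vanishes at y ∈ {1}. (-2, 1): f_x = 64 ≠ 0.
  x = -1: f_y(-1, y) = 3*y**2 + 8*y - 4; no integer root y with |y| ≤ 4.
  x = 0: f_y(0, y) = 3*y**2 + 8*y + 1; no integer root y with |y| ≤ 4.
  x = 1: f_y(1, y) = 3*y**2 + 8*y + 4; vanishes at y ∈ {-2}. (1, -2): f_x = 1 ≠ 0.
  x = 2: f_y(2, y) = 3*y**2 + 8*y + 5; vanishes at y ∈ {-1}. (2, -1): f_x = 0, f = 0 — SINGULAR.
  x = 3: f_y(3, y) = 3*y**2 + 8*y + 4; vanishes at y ∈ {-2}. (3, -2): f_x = 5 ≠ 0.
  x = 4: f_y(4, y) = 3*y**2 + 8*y + 1; no integer root y with |y| ≤ 4.
Only singular point on the grid: (2, -1).
Classify: substitute x = 2 + u, y = -1 + v and expand: f = u**3 - u**2*v + v**3 + v**2.
No constant or linear terms (consistent with a singular point). Quadratic part: v**2. Cubic part: u**3 - u**2*v + v**3.
The quadratic part v**2 is a perfect square, so there is a single (double) tangent line v = 0, i.e. y = -1. Restricting the cubic part to that line (v = 0) leaves u**3 ≠ 0, so f is not divisible by v and the branch is v² ≈ -u**3 to lowest order — this is a cusp.
Classification: cusp.


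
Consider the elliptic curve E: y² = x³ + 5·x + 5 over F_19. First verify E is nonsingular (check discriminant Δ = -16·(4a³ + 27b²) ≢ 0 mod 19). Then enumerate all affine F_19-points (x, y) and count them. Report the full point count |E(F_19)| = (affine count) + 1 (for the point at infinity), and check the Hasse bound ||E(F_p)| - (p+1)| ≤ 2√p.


Affine points = {(0, 9), (0, 10), (1, 7), (1, 12), (2, 2), (2, 17), (3, 3), (3, 16), (6, 2), (6, 17), (8, 5), (8, 14), (9, 0), (11, 2), (11, 17), (12, 8), (12, 11), (13, 5), (13, 14), (14, 8), (14, 11), (15, 4), (15, 15), (16, 1), (16, 18), (17, 5), (17, 14)}; affine count = 27; |E(F_19)| = 28.

Discriminant check: Δ ∝ 4a³ + 27b² = 4·5³ + 27·5² = 4·125 + 27·25 ≡ 16 (mod 19). Nonzero ⇒ E is nonsingular.
For each x ∈ F_19, compute rhs = x³ + 5·x + 5 mod 19, then count y ∈ F_19 with y² ≡ rhs.
  x = 0: rhs = 5, matching y values: 9, 10 (2 points).
  x = 1: rhs = 11, matching y values: 7, 12 (2 points).
  x = 2: rhs = 4, matching y values: 2, 17 (2 points).
  x = 3: rhs = 9, matching y values: 3, 16 (2 points).
  x = 4: rhs = 13, matching y values: none (0 points).
  x = 5: rhs = 3, matching y values: none (0 points).
  x = 6: rhs = 4, matching y values: 2, 17 (2 points).
  x = 7: rhs = 3, matching y values: none (0 points).
  x = 8: rhs = 6, matching y values: 5, 14 (2 points).
  x = 9: rhs = 0, matching y values: 0 (1 points).
  x = 10: rhs = 10, matching y values: none (0 points).
  x = 11: rhs = 4, matching y values: 2, 17 (2 points).
  x = 12: rhs = 7, matching y values: 8, 11 (2 points).
  x = 13: rhs = 6, matching y values: 5, 14 (2 points).
  x = 14: rhs = 7, matching y values: 8, 11 (2 points).
  x = 15: rhs = 16, matching y values: 4, 15 (2 points).
  x = 16: rhs = 1, matching y values: 1, 18 (2 points).
  x = 17: rhs = 6, matching y values: 5, 14 (2 points).
  x = 18: rhs = 18, matching y values: none (0 points).
Total affine count: 27.
Full point count |E(F_19)| = 27 + 1 = 28.
Hasse bound: |28 − (19+1)| = |8| = 8 ≤ 2√19 ≈ 8.7178 ✓.


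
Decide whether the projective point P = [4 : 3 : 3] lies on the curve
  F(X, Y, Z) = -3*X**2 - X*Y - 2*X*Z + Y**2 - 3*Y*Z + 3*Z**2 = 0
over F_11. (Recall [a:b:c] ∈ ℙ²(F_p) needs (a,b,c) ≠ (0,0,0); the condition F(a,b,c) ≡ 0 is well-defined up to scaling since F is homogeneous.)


F(4,3,3) ≡ 2 (mod 11); P is NOT on the curve.

Evaluate F(4, 3, 3) term-by-term (mod 11).
  -3*X**2 ↦ -3·16·1·1 = -48
  -X*Y ↦ -1·4·3·1 = -12
  -2*X*Z ↦ -2·4·1·3 = -24
  Y**2 ↦ 1·1·9·1 = 9
  -3*Y*Z ↦ -3·1·3·3 = -27
  3*Z**2 ↦ 3·1·1·9 = 27
Sum: F(4, 3, 3) = (-48) + (-12) + (-24) + (9) + (-27) + (27) = -75.
Reducing mod 11: -75 ≡ 2 (mod 11).
Since F(a, b, c) ≡ 2 ≠ 0 (mod 11), P does NOT lie on the curve.


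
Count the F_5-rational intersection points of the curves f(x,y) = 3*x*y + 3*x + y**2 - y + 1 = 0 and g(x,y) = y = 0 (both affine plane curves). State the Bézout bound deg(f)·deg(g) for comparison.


Common zeros: {(3, 0)}; count = 1; Bézout bound = 2.

deg(f) = 2, deg(g) = 1, so Bézout bound = 2.
Scan x ∈ F_5. For each x, list the y ∈ F_5 with f(x, y) ≡ 0 and those with g(x, y) ≡ 0 (mod 5); the common zeros in that column are the intersection.
  x = 0: f ≡ 0 at y ∈ ∅; g ≡ 0 at y ∈ {0}; common: ∅.
  x = 1: f ≡ 0 at y ∈ ∅; g ≡ 0 at y ∈ {0}; common: ∅.
  x = 2: f ≡ 0 at y ∈ ∅; g ≡ 0 at y ∈ {0}; common: ∅.
  x = 3: f ≡ 0 at y ∈ {0, 2}; g ≡ 0 at y ∈ {0}; common: {0}.
  x = 4: f ≡ 0 at y ∈ {1, 3}; g ≡ 0 at y ∈ {0}; common: ∅.
Collecting: common zeros = {(3, 0)}, so the count is 1.
Comparison with the Bézout bound: 1 ≤ 2 = deg(f)·deg(g), as expected for curves with no common component (the affine F_5-count falls short of the bound because intersections may lie at infinity, over extension fields, or carry multiplicity).


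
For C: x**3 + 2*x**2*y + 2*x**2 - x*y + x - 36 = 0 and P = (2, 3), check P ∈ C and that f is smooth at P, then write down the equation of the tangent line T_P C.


Tangent line at P: 42*x + 6*y - 102 = 0.

Step 1: f(2, 3) = 0, so P lies on C.
Step 2: partial derivatives
  f_x(x, y) = 3*x**2 + 4*x*y + 4*x - y + 1, f_y(x, y) = 2*x**2 - x.
  f_x(P) = 42, f_y(P) = 6 (gradient nonzero, so P is smooth).
Step 3: tangent line at P: 42·(x − 2) + 6·(y − 3) = 0.
Expanding: 42*x + 6*y - 102 = 0.


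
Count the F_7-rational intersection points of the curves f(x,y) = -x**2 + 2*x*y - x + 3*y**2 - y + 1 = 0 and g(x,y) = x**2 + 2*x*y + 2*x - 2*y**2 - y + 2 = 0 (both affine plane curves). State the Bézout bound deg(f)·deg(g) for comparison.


Common zeros: ∅; count = 0; Bézout bound = 4.

deg(f) = 2, deg(g) = 2, so Bézout bound = 4.
Scan x ∈ F_7. For each x, list the y ∈ F_7 with f(x, y) ≡ 0 and those with g(x, y) ≡ 0 (mod 7); the common zeros in that column are the intersection.
  x = 0: f ≡ 0 at y ∈ ∅; g ≡ 0 at y ∈ ∅; common: ∅.
  x = 1: f ≡ 0 at y ∈ ∅; g ≡ 0 at y ∈ ∅; common: ∅.
  x = 2: f ≡ 0 at y ∈ ∅; g ≡ 0 at y ∈ ∅; common: ∅.
  x = 3: f ≡ 0 at y ∈ ∅; g ≡ 0 at y ∈ {3}; common: ∅.
  x = 4: f ≡ 0 at y ∈ {2, 5}; g ≡ 0 at y ∈ ∅; common: ∅.
  x = 5: f ≡ 0 at y ∈ {5, 6}; g ≡ 0 at y ∈ ∅; common: ∅.
  x = 6: f ≡ 0 at y ∈ {2, 6}; g ≡ 0 at y ∈ ∅; common: ∅.
Collecting: common zeros = ∅, so the count is 0.
Comparison with the Bézout bound: 0 ≤ 4 = deg(f)·deg(g), as expected for curves with no common component (the affine F_7-count falls short of the bound because intersections may lie at infinity, over extension fields, or carry multiplicity).


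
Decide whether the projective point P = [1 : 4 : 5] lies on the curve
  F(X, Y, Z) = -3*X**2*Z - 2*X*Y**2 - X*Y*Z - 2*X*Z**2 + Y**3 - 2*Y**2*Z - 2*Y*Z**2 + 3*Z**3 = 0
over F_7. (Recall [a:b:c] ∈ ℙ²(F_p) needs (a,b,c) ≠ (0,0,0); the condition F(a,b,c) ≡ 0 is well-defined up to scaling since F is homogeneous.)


F(1,4,5) ≡ 4 (mod 7); P is NOT on the curve.

Evaluate F(1, 4, 5) term-by-term (mod 7).
  -3*X**2*Z ↦ -3·1·1·5 = -15
  -2*X*Y**2 ↦ -2·1·16·1 = -32
  -X*Y*Z ↦ -1·1·4·5 = -20
  -2*X*Z**2 ↦ -2·1·1·25 = -50
  Y**3 ↦ 1·1·64·1 = 64
  -2*Y**2*Z ↦ -2·1·16·5 = -160
  -2*Y*Z**2 ↦ -2·1·4·25 = -200
  3*Z**3 ↦ 3·1·1·125 = 375
Sum: F(1, 4, 5) = (-15) + (-32) + (-20) + (-50) + (64) + (-160) + (-200) + (375) = -38.
Reducing mod 7: -38 ≡ 4 (mod 7).
Since F(a, b, c) ≡ 4 ≠ 0 (mod 7), P does NOT lie on the curve.


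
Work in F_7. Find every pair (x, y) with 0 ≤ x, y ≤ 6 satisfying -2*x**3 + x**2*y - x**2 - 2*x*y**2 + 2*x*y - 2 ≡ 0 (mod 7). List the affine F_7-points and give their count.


Affine F_7-points: {(1, 2), (1, 3), (3, 1), (3, 5), (5, 1), (5, 6), (6, 1), (6, 3)}; count = 8.

For each of the 49 pairs (x, y) ∈ F_7², evaluate f(x, y) mod 7. Record the zeros.
  x = 0: [0↦5, 1↦5, 2↦5, 3↦5, 4↦5, 5↦5, 6↦5]  zeros at y ∈ ∅
  x = 1: [0↦2, 1↦3, 2↦0, 3↦0, 4↦3, 5↦2, 6↦4]  zeros at y ∈ {2, 3}
  x = 2: [0↦6, 1↦3, 2↦6, 3↦1, 4↦2, 5↦2, 6↦1]  zeros at y ∈ ∅
  x = 3: [0↦5, 1↦0, 2↦4, 3↦3, 4↦4, 5↦0, 6↦5]  zeros at y ∈ {1, 5}
  x = 4: [0↦1, 1↦3, 2↦3, 3↦1, 4↦4, 5↦5, 6↦4]  zeros at y ∈ ∅
  x = 5: [0↦3, 1↦0, 2↦5, 3↦4, 4↦4, 5↦5, 6↦0]  zeros at y ∈ {1, 6}
  x = 6: [0↦6, 1↦0, 2↦5, 3↦0, 4↦6, 5↦2, 6↦2]  zeros at y ∈ {1, 3}
Collecting zeros: affine points = {(1, 2), (1, 3), (3, 1), (3, 5), (5, 1), (5, 6), (6, 1), (6, 3)}.
Total count |C(F_7)_aff| = 8.


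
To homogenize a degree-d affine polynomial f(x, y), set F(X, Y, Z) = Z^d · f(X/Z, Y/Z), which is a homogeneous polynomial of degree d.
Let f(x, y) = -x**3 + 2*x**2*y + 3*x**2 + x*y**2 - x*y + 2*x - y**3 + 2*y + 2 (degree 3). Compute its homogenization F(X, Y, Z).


F(X, Y, Z) = -X**3 + 2*X**2*Y + 3*X**2*Z + X*Y**2 - X*Y*Z + 2*X*Z**2 - Y**3 + 2*Y*Z**2 + 2*Z**3

deg(f) = 3.
Substitute x = X/Z, y = Y/Z into f, then multiply by Z^3.
  monomial -1·x^3·y^0 ↦ -1·X^3·Y^0·Z^0.
  monomial 2·x^2·y^1 ↦ 2·X^2·Y^1·Z^0.
  monomial 3·x^2·y^0 ↦ 3·X^2·Y^0·Z^1.
  monomial 1·x^1·y^2 ↦ 1·X^1·Y^2·Z^0.
  monomial -1·x^1·y^1 ↦ -1·X^1·Y^1·Z^1.
  monomial 2·x^1·y^0 ↦ 2·X^1·Y^0·Z^2.
  monomial -1·x^0·y^3 ↦ -1·X^0·Y^3·Z^0.
  monomial 2·x^0·y^1 ↦ 2·X^0·Y^1·Z^2.
  monomial 2·x^0·y^0 ↦ 2·X^0·Y^0·Z^3.
Collecting: F(X, Y, Z) = -X**3 + 2*X**2*Y + 3*X**2*Z + X*Y**2 - X*Y*Z + 2*X*Z**2 - Y**3 + 2*Y*Z**2 + 2*Z**3.


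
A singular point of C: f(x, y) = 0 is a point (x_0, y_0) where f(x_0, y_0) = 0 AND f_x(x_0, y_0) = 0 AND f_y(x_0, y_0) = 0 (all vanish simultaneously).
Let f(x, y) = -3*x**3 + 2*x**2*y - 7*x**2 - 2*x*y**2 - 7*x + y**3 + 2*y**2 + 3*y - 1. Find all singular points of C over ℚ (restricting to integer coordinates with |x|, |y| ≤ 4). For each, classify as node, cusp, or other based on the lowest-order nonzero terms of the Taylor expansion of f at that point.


Singular points: {(-1, -1)}; classification: cusp.

Compute partial derivatives:
  f_x = -9*x**2 + 4*x*y - 14*x - 2*y**2 - 7.
  f_y = 2*x**2 - 4*x*y + 3*y**2 + 4*y + 3.
Scan x_0 ∈ {−4, ..., 4}. For each x_0, f_y(x_0, y) is a polynomial in y; find its integer roots y ∈ {−4, ..., 4}, then test f_x and f at those candidates.
  x = -4: f_y(-4, y) = 3*y**2 + 20*y + 35; no integer root y with |y| ≤ 4.
  x = -3: f_y(-3, y) = 3*y**2 + 16*y + 21; vanishes at y ∈ {-3}. (-3, -3): f_x = -28 ≠ 0.
  x = -2: f_y(-2, y) = 3*y**2 + 12*y + 11; no integer root y with |y| ≤ 4.
  x = -1: f_y(-1, y) = 3*y**2 + 8*y + 5; vanishes at y ∈ {-1}. (-1, -1): f_x = 0, f = 0 — SINGULAR.
  x = 0: f_y(0, y) = 3*y**2 + 4*y + 3; no integer root y with |y| ≤ 4.
  x = 1: f_y(1, y) = 3*y**2 + 5; no integer root y with |y| ≤ 4.
  x = 2: f_y(2, y) = 3*y**2 - 4*y + 11; no integer root y with |y| ≤ 4.
  x = 3: f_y(3, y) = 3*y**2 - 8*y + 21; no integer root y with |y| ≤ 4.
  x = 4: f_y(4, y) = 3*y**2 - 12*y + 35; no integer root y with |y| ≤ 4.
Only singular point on the grid: (-1, -1).
Classify: substitute x = -1 + u, y = -1 + v and expand: f = -3*u**3 + 2*u**2*v - 2*u*v**2 + v**3 + v**2.
No constant or linear terms (consistent with a singular point). Quadratic part: v**2. Cubic part: -3*u**3 + 2*u**2*v - 2*u*v**2 + v**3.
The quadratic part v**2 is a perfect square, so there is a single (double) tangent line v = 0, i.e. y = -1. Restricting the cubic part to that line (v = 0) leaves -3*u**3 ≠ 0, so f is not divisible by v and the branch is v² ≈ 3*u**3 to lowest order — this is a cusp.
Classification: cusp.


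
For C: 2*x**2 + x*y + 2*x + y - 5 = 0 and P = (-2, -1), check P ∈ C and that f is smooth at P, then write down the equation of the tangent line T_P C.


Tangent line at P: -7*x - y - 15 = 0.

Step 1: f(-2, -1) = 0, so P lies on C.
Step 2: partial derivatives
  f_x(x, y) = 4*x + y + 2, f_y(x, y) = x + 1.
  f_x(P) = -7, f_y(P) = -1 (gradient nonzero, so P is smooth).
Step 3: tangent line at P: -7·(x − -2) + -1·(y − -1) = 0.
Expanding: -7*x - y - 15 = 0.


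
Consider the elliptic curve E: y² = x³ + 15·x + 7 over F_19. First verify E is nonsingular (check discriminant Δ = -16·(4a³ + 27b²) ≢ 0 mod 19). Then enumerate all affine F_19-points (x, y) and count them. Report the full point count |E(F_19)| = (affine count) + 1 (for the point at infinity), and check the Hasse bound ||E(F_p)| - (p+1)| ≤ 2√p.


Affine points = {(0, 8), (0, 11), (1, 2), (1, 17), (2, 8), (2, 11), (4, 6), (4, 13), (5, 6), (5, 13), (6, 3), (6, 16), (9, 4), (9, 15), (10, 6), (10, 13), (13, 9), (13, 10), (14, 4), (14, 15), (15, 4), (15, 15), (16, 7), (16, 12), (17, 8), (17, 11)}; affine count = 26; |E(F_19)| = 27.

Discriminant check: Δ ∝ 4a³ + 27b² = 4·15³ + 27·7² = 4·3375 + 27·49 ≡ 3 (mod 19). Nonzero ⇒ E is nonsingular.
For each x ∈ F_19, compute rhs = x³ + 15·x + 7 mod 19, then count y ∈ F_19 with y² ≡ rhs.
  x = 0: rhs = 7, matching y values: 8, 11 (2 points).
  x = 1: rhs = 4, matching y values: 2, 17 (2 points).
  x = 2: rhs = 7, matching y values: 8, 11 (2 points).
  x = 3: rhs = 3, matching y values: none (0 points).
  x = 4: rhs = 17, matching y values: 6, 13 (2 points).
  x = 5: rhs = 17, matching y values: 6, 13 (2 points).
  x = 6: rhs = 9, matching y values: 3, 16 (2 points).
  x = 7: rhs = 18, matching y values: none (0 points).
  x = 8: rhs = 12, matching y values: none (0 points).
  x = 9: rhs = 16, matching y values: 4, 15 (2 points).
  x = 10: rhs = 17, matching y values: 6, 13 (2 points).
  x = 11: rhs = 2, matching y values: none (0 points).
  x = 12: rhs = 15, matching y values: none (0 points).
  x = 13: rhs = 5, matching y values: 9, 10 (2 points).
  x = 14: rhs = 16, matching y values: 4, 15 (2 points).
  x = 15: rhs = 16, matching y values: 4, 15 (2 points).
  x = 16: rhs = 11, matching y values: 7, 12 (2 points).
  x = 17: rhs = 7, matching y values: 8, 11 (2 points).
  x = 18: rhs = 10, matching y values: none (0 points).
Total affine count: 26.
Full point count |E(F_19)| = 26 + 1 = 27.
Hasse bound: |27 − (19+1)| = |7| = 7 ≤ 2√19 ≈ 8.7178 ✓.


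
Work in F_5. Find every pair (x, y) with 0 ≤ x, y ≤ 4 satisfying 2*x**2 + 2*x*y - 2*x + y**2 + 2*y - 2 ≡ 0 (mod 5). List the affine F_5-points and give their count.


Affine F_5-points: {(1, 2), (1, 4), (3, 0), (3, 2)}; count = 4.

For each of the 25 pairs (x, y) ∈ F_5², evaluate f(x, y) mod 5. Record the zeros.
  x = 0: [0↦3, 1↦1, 2↦1, 3↦3, 4↦2]  zeros at y ∈ ∅
  x = 1: [0↦3, 1↦3, 2↦0, 3↦4, 4↦0]  zeros at y ∈ {2, 4}
  x = 2: [0↦2, 1↦4, 2↦3, 3↦4, 4↦2]  zeros at y ∈ ∅
  x = 3: [0↦0, 1↦4, 2↦0, 3↦3, 4↦3]  zeros at y ∈ {0, 2}
  x = 4: [0↦2, 1↦3, 2↦1, 3↦1, 4↦3]  zeros at y ∈ ∅
Collecting zeros: affine points = {(1, 2), (1, 4), (3, 0), (3, 2)}.
Total count |C(F_5)_aff| = 4.


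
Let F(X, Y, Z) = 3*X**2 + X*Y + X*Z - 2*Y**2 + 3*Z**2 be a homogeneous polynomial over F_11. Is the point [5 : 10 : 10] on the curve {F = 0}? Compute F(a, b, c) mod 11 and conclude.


F(5,10,10) ≡ 0 (mod 11); P is on the curve.

Evaluate F(5, 10, 10) term-by-term (mod 11).
  3*X**2 ↦ 3·25·1·1 = 75
  X*Y ↦ 1·5·10·1 = 50
  X*Z ↦ 1·5·1·10 = 50
  -2*Y**2 ↦ -2·1·100·1 = -200
  3*Z**2 ↦ 3·1·1·100 = 300
Sum: F(5, 10, 10) = (75) + (50) + (50) + (-200) + (300) = 275.
Reducing mod 11: 275 ≡ 0 (mod 11).
Since F(a, b, c) ≡ 0 (mod 11), P lies on the curve.


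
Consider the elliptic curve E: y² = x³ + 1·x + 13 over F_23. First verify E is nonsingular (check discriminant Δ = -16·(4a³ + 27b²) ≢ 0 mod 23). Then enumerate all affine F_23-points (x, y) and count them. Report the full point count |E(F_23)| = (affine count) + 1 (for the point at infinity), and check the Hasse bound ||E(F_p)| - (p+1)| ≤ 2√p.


Affine points = {(0, 6), (0, 17), (2, 0), (4, 9), (4, 14), (7, 8), (7, 15), (8, 2), (8, 21), (16, 10), (16, 13), (20, 11), (20, 12), (21, 7), (21, 16)}; affine count = 15; |E(F_23)| = 16.

Discriminant check: Δ ∝ 4a³ + 27b² = 4·1³ + 27·13² = 4·1 + 27·169 ≡ 13 (mod 23). Nonzero ⇒ E is nonsingular.
For each x ∈ F_23, compute rhs = x³ + 1·x + 13 mod 23, then count y ∈ F_23 with y² ≡ rhs.
  x = 0: rhs = 13, matching y values: 6, 17 (2 points).
  x = 1: rhs = 15, matching y values: none (0 points).
  x = 2: rhs = 0, matching y values: 0 (1 points).
  x = 3: rhs = 20, matching y values: none (0 points).
  x = 4: rhs = 12, matching y values: 9, 14 (2 points).
  x = 5: rhs = 5, matching y values: none (0 points).
  x = 6: rhs = 5, matching y values: none (0 points).
  x = 7: rhs = 18, matching y values: 8, 15 (2 points).
  x = 8: rhs = 4, matching y values: 2, 21 (2 points).
  x = 9: rhs = 15, matching y values: none (0 points).
  x = 10: rhs = 11, matching y values: none (0 points).
  x = 11: rhs = 21, matching y values: none (0 points).
  x = 12: rhs = 5, matching y values: none (0 points).
  x = 13: rhs = 15, matching y values: none (0 points).
  x = 14: rhs = 11, matching y values: none (0 points).
  x = 15: rhs = 22, matching y values: none (0 points).
  x = 16: rhs = 8, matching y values: 10, 13 (2 points).
  x = 17: rhs = 21, matching y values: none (0 points).
  x = 18: rhs = 21, matching y values: none (0 points).
  x = 19: rhs = 14, matching y values: none (0 points).
  x = 20: rhs = 6, matching y values: 11, 12 (2 points).
  x = 21: rhs = 3, matching y values: 7, 16 (2 points).
  x = 22: rhs = 11, matching y values: none (0 points).
Total affine count: 15.
Full point count |E(F_23)| = 15 + 1 = 16.
Hasse bound: |16 − (23+1)| = |-8| = 8 ≤ 2√23 ≈ 9.5917 ✓.


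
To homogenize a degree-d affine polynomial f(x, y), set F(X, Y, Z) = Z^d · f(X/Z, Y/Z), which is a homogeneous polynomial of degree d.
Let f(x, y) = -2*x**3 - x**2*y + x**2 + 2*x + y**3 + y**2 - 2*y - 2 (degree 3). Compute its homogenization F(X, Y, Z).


F(X, Y, Z) = -2*X**3 - X**2*Y + X**2*Z + 2*X*Z**2 + Y**3 + Y**2*Z - 2*Y*Z**2 - 2*Z**3

deg(f) = 3.
Substitute x = X/Z, y = Y/Z into f, then multiply by Z^3.
  monomial -2·x^3·y^0 ↦ -2·X^3·Y^0·Z^0.
  monomial -1·x^2·y^1 ↦ -1·X^2·Y^1·Z^0.
  monomial 1·x^2·y^0 ↦ 1·X^2·Y^0·Z^1.
  monomial 2·x^1·y^0 ↦ 2·X^1·Y^0·Z^2.
  monomial 1·x^0·y^3 ↦ 1·X^0·Y^3·Z^0.
  monomial 1·x^0·y^2 ↦ 1·X^0·Y^2·Z^1.
  monomial -2·x^0·y^1 ↦ -2·X^0·Y^1·Z^2.
  monomial -2·x^0·y^0 ↦ -2·X^0·Y^0·Z^3.
Collecting: F(X, Y, Z) = -2*X**3 - X**2*Y + X**2*Z + 2*X*Z**2 + Y**3 + Y**2*Z - 2*Y*Z**2 - 2*Z**3.


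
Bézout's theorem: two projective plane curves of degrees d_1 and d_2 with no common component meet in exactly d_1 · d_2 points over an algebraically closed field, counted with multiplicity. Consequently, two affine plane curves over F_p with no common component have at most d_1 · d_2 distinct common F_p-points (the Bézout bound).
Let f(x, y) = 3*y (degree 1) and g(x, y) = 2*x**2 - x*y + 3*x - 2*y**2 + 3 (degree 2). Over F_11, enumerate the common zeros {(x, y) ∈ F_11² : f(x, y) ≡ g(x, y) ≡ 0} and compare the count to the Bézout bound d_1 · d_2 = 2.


Common zeros: ∅; count = 0; Bézout bound = 2.

deg(f) = 1, deg(g) = 2, so Bézout bound = 2.
Scan x ∈ F_11. For each x, list the y ∈ F_11 with f(x, y) ≡ 0 and those with g(x, y) ≡ 0 (mod 11); the common zeros in that column are the intersection.
  x = 0: f ≡ 0 at y ∈ {0}; g ≡ 0 at y ∈ ∅; common: ∅.
  x = 1: f ≡ 0 at y ∈ {0}; g ≡ 0 at y ∈ ∅; common: ∅.
  x = 2: f ≡ 0 at y ∈ {0}; g ≡ 0 at y ∈ ∅; common: ∅.
  x = 3: f ≡ 0 at y ∈ {0}; g ≡ 0 at y ∈ ∅; common: ∅.
  x = 4: f ≡ 0 at y ∈ {0}; g ≡ 0 at y ∈ ∅; common: ∅.
  x = 5: f ≡ 0 at y ∈ {0}; g ≡ 0 at y ∈ ∅; common: ∅.
  x = 6: f ≡ 0 at y ∈ {0}; g ≡ 0 at y ∈ ∅; common: ∅.
  x = 7: f ≡ 0 at y ∈ {0}; g ≡ 0 at y ∈ ∅; common: ∅.
  x = 8: f ≡ 0 at y ∈ {0}; g ≡ 0 at y ∈ ∅; common: ∅.
  x = 9: f ≡ 0 at y ∈ {0}; g ≡ 0 at y ∈ {6}; common: ∅.
  x = 10: f ≡ 0 at y ∈ {0}; g ≡ 0 at y ∈ ∅; common: ∅.
Collecting: common zeros = ∅, so the count is 0.
Comparison with the Bézout bound: 0 ≤ 2 = deg(f)·deg(g), as expected for curves with no common component (the affine F_11-count falls short of the bound because intersections may lie at infinity, over extension fields, or carry multiplicity).


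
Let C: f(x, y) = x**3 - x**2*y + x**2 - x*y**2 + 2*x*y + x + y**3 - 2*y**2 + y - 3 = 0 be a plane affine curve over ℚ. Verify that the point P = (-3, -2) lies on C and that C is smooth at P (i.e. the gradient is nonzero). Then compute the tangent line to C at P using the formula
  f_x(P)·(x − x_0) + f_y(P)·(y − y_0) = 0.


Tangent line at P: 2*x - 6*y - 6 = 0.

Step 1: f(-3, -2) = 0, so P lies on C.
Step 2: partial derivatives
  f_x(x, y) = 3*x**2 - 2*x*y + 2*x - y**2 + 2*y + 1, f_y(x, y) = -x**2 - 2*x*y + 2*x + 3*y**2 - 4*y + 1.
  f_x(P) = 2, f_y(P) = -6 (gradient nonzero, so P is smooth).
Step 3: tangent line at P: 2·(x − -3) + -6·(y − -2) = 0.
Expanding: 2*x - 6*y - 6 = 0.


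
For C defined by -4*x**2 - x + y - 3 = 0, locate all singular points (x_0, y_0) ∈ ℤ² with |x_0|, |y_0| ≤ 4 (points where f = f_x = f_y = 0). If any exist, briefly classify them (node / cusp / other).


No singular points in the scanned grid; C is smooth there.

Compute partial derivatives:
  f_x = -8*x - 1.
  f_y = 1.
f_y = 1 is a nonzero constant, so f_y never vanishes: no point (x, y) can satisfy f = f_x = f_y = 0. In particular no (x, y) ∈ {−4, ..., 4}² is singular; the curve is smooth.


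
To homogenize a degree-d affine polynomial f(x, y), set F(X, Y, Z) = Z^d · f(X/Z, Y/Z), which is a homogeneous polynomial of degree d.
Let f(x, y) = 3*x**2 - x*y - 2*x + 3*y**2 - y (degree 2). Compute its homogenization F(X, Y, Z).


F(X, Y, Z) = 3*X**2 - X*Y - 2*X*Z + 3*Y**2 - Y*Z

deg(f) = 2.
Substitute x = X/Z, y = Y/Z into f, then multiply by Z^2.
  monomial 3·x^2·y^0 ↦ 3·X^2·Y^0·Z^0.
  monomial -1·x^1·y^1 ↦ -1·X^1·Y^1·Z^0.
  monomial -2·x^1·y^0 ↦ -2·X^1·Y^0·Z^1.
  monomial 3·x^0·y^2 ↦ 3·X^0·Y^2·Z^0.
  monomial -1·x^0·y^1 ↦ -1·X^0·Y^1·Z^1.
Collecting: F(X, Y, Z) = 3*X**2 - X*Y - 2*X*Z + 3*Y**2 - Y*Z.


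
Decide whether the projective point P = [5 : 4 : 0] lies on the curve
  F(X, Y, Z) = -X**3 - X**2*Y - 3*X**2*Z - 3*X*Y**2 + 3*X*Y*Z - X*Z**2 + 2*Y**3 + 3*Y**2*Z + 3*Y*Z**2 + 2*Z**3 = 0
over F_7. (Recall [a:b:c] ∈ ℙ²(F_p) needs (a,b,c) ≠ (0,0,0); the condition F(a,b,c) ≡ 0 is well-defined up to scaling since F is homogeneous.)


F(5,4,0) ≡ 6 (mod 7); P is NOT on the curve.

Evaluate F(5, 4, 0) term-by-term (mod 7).
  -X**3 ↦ -1·125·1·1 = -125
  -X**2*Y ↦ -1·25·4·1 = -100
  -3*X**2*Z ↦ -3·25·1·0 = 0
  -3*X*Y**2 ↦ -3·5·16·1 = -240
  3*X*Y*Z ↦ 3·5·4·0 = 0
  -X*Z**2 ↦ -1·5·1·0 = 0
  2*Y**3 ↦ 2·1·64·1 = 128
  3*Y**2*Z ↦ 3·1·16·0 = 0
  3*Y*Z**2 ↦ 3·1·4·0 = 0
  2*Z**3 ↦ 2·1·1·0 = 0
Sum: F(5, 4, 0) = (-125) + (-100) + (0) + (-240) + (0) + (0) + (128) + (0) + (0) + (0) = -337.
Reducing mod 7: -337 ≡ 6 (mod 7).
Since F(a, b, c) ≡ 6 ≠ 0 (mod 7), P does NOT lie on the curve.


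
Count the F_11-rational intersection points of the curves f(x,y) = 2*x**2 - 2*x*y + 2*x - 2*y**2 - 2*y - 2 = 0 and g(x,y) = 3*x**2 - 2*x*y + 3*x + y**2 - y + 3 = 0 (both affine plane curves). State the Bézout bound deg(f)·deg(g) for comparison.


Common zeros: {(6, 3)}; count = 1; Bézout bound = 4.

deg(f) = 2, deg(g) = 2, so Bézout bound = 4.
Scan x ∈ F_11. For each x, list the y ∈ F_11 with f(x, y) ≡ 0 and those with g(x, y) ≡ 0 (mod 11); the common zeros in that column are the intersection.
  x = 0: f ≡ 0 at y ∈ ∅; g ≡ 0 at y ∈ {6}; common: ∅.
  x = 1: f ≡ 0 at y ∈ ∅; g ≡ 0 at y ∈ ∅; common: ∅.
  x = 2: f ≡ 0 at y ∈ ∅; g ≡ 0 at y ∈ ∅; common: ∅.
  x = 3: f ≡ 0 at y ∈ {0, 7}; g ≡ 0 at y ∈ {1, 6}; common: ∅.
  x = 4: f ≡ 0 at y ∈ ∅; g ≡ 0 at y ∈ {1, 8}; common: ∅.
  x = 5: f ≡ 0 at y ∈ {1, 4}; g ≡ 0 at y ∈ ∅; common: ∅.
  x = 6: f ≡ 0 at y ∈ {1, 3}; g ≡ 0 at y ∈ {3, 10}; common: {3}.
  x = 7: f ≡ 0 at y ∈ {0, 3}; g ≡ 0 at y ∈ {5, 10}; common: ∅.
  x = 8: f ≡ 0 at y ∈ ∅; g ≡ 0 at y ∈ ∅; common: ∅.
  x = 9: f ≡ 0 at y ∈ {4, 8}; g ≡ 0 at y ∈ ∅; common: ∅.
  x = 10: f ≡ 0 at y ∈ ∅; g ≡ 0 at y ∈ {5}; common: ∅.
Collecting: common zeros = {(6, 3)}, so the count is 1.
Comparison with the Bézout bound: 1 ≤ 4 = deg(f)·deg(g), as expected for curves with no common component (the affine F_11-count falls short of the bound because intersections may lie at infinity, over extension fields, or carry multiplicity).
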